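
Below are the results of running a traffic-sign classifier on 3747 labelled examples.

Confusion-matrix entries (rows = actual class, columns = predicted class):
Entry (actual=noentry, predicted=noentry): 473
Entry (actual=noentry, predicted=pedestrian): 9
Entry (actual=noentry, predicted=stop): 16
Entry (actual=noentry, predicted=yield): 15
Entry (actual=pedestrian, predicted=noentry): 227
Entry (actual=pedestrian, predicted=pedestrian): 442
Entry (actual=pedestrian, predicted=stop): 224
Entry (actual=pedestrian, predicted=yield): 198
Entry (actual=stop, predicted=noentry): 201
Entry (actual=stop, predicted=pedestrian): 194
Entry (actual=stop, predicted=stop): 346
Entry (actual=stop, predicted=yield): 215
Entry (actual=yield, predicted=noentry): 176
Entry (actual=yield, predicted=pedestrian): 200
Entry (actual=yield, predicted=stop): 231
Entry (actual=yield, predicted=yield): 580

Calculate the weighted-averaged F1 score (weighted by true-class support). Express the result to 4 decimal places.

0.4814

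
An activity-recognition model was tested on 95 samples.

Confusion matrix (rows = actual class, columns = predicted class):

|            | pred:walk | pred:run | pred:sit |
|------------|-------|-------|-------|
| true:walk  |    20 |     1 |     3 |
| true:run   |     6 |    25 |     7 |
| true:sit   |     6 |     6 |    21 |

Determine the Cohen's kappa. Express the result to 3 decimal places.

0.542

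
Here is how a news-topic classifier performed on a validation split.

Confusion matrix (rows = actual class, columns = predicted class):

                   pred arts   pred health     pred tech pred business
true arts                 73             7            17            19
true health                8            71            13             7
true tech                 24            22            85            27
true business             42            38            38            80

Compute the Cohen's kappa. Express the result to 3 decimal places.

0.389

Observed agreement pₒ = trace/N = 309/571 = 0.5412
Expected agreement pₑ = Σ (rowᵢ·colᵢ)/N² = (116·147 + 99·138 + 158·153 + 198·133)/571² = 0.2491
κ = (pₒ − pₑ)/(1 − pₑ) = (0.5412 − 0.2491)/(1 − 0.2491) = 0.389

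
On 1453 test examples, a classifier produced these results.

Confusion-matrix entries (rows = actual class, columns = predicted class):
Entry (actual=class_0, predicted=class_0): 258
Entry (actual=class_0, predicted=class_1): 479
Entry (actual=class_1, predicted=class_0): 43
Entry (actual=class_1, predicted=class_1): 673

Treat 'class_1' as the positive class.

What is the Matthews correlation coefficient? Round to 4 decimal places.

MCC = (TP·TN − FP·FN) / √((TP+FP)(TP+FN)(TN+FP)(TN+FN))
Numerator = 673·258 − 479·43 = 153037
Denominator = √(1152·716·737·301) = √182978256384 = 427759.5778
MCC = 153037 / 427759.5778 = 0.3578

0.3578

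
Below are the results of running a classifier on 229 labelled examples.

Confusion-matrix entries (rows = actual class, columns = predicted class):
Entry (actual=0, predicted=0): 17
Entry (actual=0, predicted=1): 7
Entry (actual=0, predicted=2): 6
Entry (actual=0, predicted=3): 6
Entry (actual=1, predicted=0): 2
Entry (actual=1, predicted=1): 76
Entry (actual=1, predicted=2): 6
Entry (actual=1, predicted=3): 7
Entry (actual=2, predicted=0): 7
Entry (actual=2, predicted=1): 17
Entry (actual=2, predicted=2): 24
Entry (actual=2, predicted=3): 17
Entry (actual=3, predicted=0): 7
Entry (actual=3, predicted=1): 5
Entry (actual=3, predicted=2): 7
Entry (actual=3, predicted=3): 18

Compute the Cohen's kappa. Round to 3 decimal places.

Observed agreement pₒ = trace/N = 135/229 = 0.5895
Expected agreement pₑ = Σ (rowᵢ·colᵢ)/N² = (36·33 + 91·105 + 65·43 + 37·48)/229² = 0.2920
κ = (pₒ − pₑ)/(1 − pₑ) = (0.5895 − 0.2920)/(1 − 0.2920) = 0.420

0.420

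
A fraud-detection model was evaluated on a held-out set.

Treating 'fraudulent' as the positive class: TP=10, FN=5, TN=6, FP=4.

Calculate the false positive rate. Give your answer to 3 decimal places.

FPR = FP/(FP+TN) = 4/(4+6) = 0.400

0.400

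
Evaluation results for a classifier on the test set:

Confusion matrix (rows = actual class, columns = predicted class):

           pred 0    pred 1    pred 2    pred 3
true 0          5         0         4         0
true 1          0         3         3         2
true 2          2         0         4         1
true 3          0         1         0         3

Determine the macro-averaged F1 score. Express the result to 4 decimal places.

0.5424

Per-class F1 score (2·TP/(2·TP+FP+FN)):
  0: TP=5, FP=0+2+0=2, FN=0+4+0=4 → 10/16 = 0.62500
  1: TP=3, FP=0+0+1=1, FN=0+3+2=5 → 6/12 = 0.50000
  2: TP=4, FP=4+3+0=7, FN=2+0+1=3 → 8/18 = 0.44444
  3: TP=3, FP=0+2+1=3, FN=0+1+0=1 → 6/10 = 0.60000
Macro-F1 score = mean = (0.62500 + 0.50000 + 0.44444 + 0.60000) / 4 = 0.5424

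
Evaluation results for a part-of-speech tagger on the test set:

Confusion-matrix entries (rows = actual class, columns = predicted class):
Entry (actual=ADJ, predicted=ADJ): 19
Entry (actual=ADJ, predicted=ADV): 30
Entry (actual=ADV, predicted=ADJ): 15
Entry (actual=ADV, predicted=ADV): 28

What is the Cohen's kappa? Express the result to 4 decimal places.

0.0381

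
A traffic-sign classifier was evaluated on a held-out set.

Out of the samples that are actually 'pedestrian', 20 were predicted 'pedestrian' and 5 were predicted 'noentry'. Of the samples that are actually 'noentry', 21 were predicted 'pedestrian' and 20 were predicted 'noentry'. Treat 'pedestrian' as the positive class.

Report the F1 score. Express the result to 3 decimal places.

0.606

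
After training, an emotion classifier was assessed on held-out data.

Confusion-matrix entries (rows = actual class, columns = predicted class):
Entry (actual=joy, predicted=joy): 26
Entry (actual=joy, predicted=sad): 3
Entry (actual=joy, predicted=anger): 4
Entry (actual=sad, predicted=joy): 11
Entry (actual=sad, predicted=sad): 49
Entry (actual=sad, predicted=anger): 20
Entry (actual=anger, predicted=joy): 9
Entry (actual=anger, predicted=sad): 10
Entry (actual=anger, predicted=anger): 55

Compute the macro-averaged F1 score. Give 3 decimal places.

0.689

Per-class F1 score (2·TP/(2·TP+FP+FN)):
  joy: TP=26, FP=11+9=20, FN=3+4=7 → 52/79 = 0.6582
  sad: TP=49, FP=3+10=13, FN=11+20=31 → 98/142 = 0.6901
  anger: TP=55, FP=4+20=24, FN=9+10=19 → 110/153 = 0.7190
Macro-F1 score = mean = (0.6582 + 0.6901 + 0.7190) / 3 = 0.689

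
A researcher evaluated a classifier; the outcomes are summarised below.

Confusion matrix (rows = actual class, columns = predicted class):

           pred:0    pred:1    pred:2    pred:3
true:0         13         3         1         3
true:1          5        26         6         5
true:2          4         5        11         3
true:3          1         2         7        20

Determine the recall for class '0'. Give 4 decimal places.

0.6500

One-vs-rest for '0': TP = diagonal; FP = other classes predicted '0'; FN = '0' predicted as other.
recall = TP/(TP+FN).
0: TP=13, FN=3+1+3=7 → 13/20 = 0.65000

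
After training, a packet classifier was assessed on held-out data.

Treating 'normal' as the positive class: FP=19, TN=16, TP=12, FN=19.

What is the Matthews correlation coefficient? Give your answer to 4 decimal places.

-0.1558

MCC = (TP·TN − FP·FN) / √((TP+FP)(TP+FN)(TN+FP)(TN+FN))
Numerator = 12·16 − 19·19 = -169
Denominator = √(31·31·35·35) = √1177225 = 1085.0000
MCC = -169 / 1085.0000 = -0.1558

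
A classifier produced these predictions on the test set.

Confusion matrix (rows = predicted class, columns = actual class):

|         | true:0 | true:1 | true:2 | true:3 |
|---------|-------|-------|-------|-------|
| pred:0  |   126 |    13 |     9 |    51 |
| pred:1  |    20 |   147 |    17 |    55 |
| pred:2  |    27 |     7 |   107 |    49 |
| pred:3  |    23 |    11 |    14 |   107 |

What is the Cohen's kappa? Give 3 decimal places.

Observed agreement pₒ = trace/N = 487/783 = 0.6220
Expected agreement pₑ = Σ (rowᵢ·colᵢ)/N² = (196·199 + 178·239 + 147·190 + 262·155)/783² = 0.2448
κ = (pₒ − pₑ)/(1 − pₑ) = (0.6220 − 0.2448)/(1 − 0.2448) = 0.499

0.499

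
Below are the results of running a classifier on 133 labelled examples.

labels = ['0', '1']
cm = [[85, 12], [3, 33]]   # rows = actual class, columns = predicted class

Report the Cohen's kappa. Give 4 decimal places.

Observed agreement pₒ = trace/N = 118/133 = 0.88722
Expected agreement pₑ = Σ (rowᵢ·colᵢ)/N² = (97·88 + 36·45)/133² = 0.57414
κ = (pₒ − pₑ)/(1 − pₑ) = (0.88722 − 0.57414)/(1 − 0.57414) = 0.7352

0.7352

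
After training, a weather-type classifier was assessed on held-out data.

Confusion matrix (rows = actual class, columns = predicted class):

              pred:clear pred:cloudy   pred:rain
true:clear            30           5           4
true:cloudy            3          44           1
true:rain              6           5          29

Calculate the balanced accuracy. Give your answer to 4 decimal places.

Balanced accuracy = mean of per-class recall.
  clear: recall = 30/39 = 0.76923
  cloudy: recall = 44/48 = 0.91667
  rain: recall = 29/40 = 0.72500
Mean = (0.76923 + 0.91667 + 0.72500) / 3 = 0.8036

0.8036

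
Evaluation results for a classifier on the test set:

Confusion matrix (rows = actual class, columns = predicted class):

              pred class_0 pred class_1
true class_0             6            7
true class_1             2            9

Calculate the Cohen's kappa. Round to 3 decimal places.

0.270

Observed agreement pₒ = trace/N = 15/24 = 0.6250
Expected agreement pₑ = Σ (rowᵢ·colᵢ)/N² = (13·8 + 11·16)/24² = 0.4861
κ = (pₒ − pₑ)/(1 − pₑ) = (0.6250 − 0.4861)/(1 − 0.4861) = 0.270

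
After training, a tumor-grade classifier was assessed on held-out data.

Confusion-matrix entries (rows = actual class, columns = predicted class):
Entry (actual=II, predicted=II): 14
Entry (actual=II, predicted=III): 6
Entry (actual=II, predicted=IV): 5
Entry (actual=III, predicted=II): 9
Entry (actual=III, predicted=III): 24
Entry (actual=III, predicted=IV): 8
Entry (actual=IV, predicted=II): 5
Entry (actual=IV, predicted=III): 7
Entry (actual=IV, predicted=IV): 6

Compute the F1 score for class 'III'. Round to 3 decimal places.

F1 score = 2·TP/(2·TP+FP+FN).
III: TP=24, FP=6+7=13, FN=9+8=17 → 48/78 = 0.6154

0.615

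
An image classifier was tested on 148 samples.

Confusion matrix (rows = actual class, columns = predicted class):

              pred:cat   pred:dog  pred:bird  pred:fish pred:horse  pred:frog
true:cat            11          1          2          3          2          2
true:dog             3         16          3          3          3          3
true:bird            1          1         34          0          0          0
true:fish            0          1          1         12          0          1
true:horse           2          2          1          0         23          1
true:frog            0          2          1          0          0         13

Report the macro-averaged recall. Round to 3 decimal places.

Per-class recall (TP/(TP+FN)):
  cat: TP=11, FN=1+2+3+2+2=10 → 11/21 = 0.5238
  dog: TP=16, FN=3+3+3+3+3=15 → 16/31 = 0.5161
  bird: TP=34, FN=1+1+0+0+0=2 → 34/36 = 0.9444
  fish: TP=12, FN=0+1+1+0+1=3 → 12/15 = 0.8000
  horse: TP=23, FN=2+2+1+0+1=6 → 23/29 = 0.7931
  frog: TP=13, FN=0+2+1+0+0=3 → 13/16 = 0.8125
Macro-recall = mean = (0.5238 + 0.5161 + 0.9444 + 0.8000 + 0.7931 + 0.8125) / 6 = 0.732

0.732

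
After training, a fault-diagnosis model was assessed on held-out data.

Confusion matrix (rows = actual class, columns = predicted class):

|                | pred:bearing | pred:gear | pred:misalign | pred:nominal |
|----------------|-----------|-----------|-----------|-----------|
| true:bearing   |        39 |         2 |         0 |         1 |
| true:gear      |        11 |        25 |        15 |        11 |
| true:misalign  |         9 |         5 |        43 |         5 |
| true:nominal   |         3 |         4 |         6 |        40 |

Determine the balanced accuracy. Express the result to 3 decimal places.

Balanced accuracy = mean of per-class recall.
  bearing: recall = 39/42 = 0.9286
  gear: recall = 25/62 = 0.4032
  misalign: recall = 43/62 = 0.6935
  nominal: recall = 40/53 = 0.7547
Mean = (0.9286 + 0.4032 + 0.6935 + 0.7547) / 4 = 0.695

0.695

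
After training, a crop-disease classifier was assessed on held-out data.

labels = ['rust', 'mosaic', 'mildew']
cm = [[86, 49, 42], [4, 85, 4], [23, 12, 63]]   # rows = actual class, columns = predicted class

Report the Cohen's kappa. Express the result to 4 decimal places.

Observed agreement pₒ = trace/N = 234/368 = 0.63587
Expected agreement pₑ = Σ (rowᵢ·colᵢ)/N² = (177·113 + 93·146 + 98·109)/368² = 0.32683
κ = (pₒ − pₑ)/(1 − pₑ) = (0.63587 − 0.32683)/(1 − 0.32683) = 0.4591

0.4591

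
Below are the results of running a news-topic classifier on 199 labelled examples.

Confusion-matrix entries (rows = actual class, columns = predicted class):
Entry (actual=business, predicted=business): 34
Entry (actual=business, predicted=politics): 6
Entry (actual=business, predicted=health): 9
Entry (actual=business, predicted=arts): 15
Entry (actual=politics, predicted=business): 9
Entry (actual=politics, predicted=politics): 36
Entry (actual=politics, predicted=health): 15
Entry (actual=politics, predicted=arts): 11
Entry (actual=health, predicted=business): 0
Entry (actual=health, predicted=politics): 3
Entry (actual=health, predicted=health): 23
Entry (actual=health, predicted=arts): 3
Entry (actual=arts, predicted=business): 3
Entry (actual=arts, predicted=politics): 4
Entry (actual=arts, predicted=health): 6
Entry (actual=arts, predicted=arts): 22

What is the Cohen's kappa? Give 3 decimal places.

Observed agreement pₒ = trace/N = 115/199 = 0.5779
Expected agreement pₑ = Σ (rowᵢ·colᵢ)/N² = (64·46 + 71·49 + 29·53 + 35·51)/199² = 0.2461
κ = (pₒ − pₑ)/(1 − pₑ) = (0.5779 − 0.2461)/(1 − 0.2461) = 0.440

0.440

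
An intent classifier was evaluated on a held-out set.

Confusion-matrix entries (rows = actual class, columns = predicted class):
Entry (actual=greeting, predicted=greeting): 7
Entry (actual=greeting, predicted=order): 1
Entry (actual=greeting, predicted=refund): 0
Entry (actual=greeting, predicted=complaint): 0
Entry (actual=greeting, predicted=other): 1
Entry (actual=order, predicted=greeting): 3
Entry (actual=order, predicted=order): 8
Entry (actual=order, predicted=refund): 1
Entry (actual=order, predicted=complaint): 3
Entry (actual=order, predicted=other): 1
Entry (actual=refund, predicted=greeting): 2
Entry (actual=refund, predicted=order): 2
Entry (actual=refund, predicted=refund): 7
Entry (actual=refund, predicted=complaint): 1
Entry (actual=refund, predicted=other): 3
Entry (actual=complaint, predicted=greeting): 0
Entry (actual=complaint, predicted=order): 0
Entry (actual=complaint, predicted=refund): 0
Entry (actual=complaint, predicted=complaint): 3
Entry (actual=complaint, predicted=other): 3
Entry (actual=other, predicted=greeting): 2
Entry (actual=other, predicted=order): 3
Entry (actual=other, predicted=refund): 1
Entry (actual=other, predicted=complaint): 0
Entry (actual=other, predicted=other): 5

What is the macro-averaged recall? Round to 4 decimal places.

0.5398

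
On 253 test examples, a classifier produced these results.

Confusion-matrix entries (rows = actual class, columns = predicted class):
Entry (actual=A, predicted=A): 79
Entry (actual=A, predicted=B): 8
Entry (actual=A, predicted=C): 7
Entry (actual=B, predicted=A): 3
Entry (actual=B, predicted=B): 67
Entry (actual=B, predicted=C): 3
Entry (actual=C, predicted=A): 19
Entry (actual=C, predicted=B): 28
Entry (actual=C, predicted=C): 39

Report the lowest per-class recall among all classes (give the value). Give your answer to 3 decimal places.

0.453

Per-class recall (TP/(TP+FN)):
  A: TP=79, FN=8+7=15 → 79/94 = 0.8404
  B: TP=67, FN=3+3=6 → 67/73 = 0.9178
  C: TP=39, FN=19+28=47 → 39/86 = 0.4535
Lowest is class 'C' with recall = 0.453.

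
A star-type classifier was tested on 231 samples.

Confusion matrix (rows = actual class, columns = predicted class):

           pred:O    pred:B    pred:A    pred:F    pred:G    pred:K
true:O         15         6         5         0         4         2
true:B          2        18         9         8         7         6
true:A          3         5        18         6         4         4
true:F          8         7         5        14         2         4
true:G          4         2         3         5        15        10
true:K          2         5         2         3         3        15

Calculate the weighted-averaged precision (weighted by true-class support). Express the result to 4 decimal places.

0.4131

Per-class precision (TP/(TP+FP)):
  O: TP=15, FP=2+3+8+4+2=19 → 15/34 = 0.44118
  B: TP=18, FP=6+5+7+2+5=25 → 18/43 = 0.41860
  A: TP=18, FP=5+9+5+3+2=24 → 18/42 = 0.42857
  F: TP=14, FP=0+8+6+5+3=22 → 14/36 = 0.38889
  G: TP=15, FP=4+7+4+2+3=20 → 15/35 = 0.42857
  K: TP=15, FP=2+6+4+4+10=26 → 15/41 = 0.36585
Weighted-precision = Σ (supportᵢ/N)·precisionᵢ with N=231: (32/231)·0.44118 + (50/231)·0.41860 + (40/231)·0.42857 + (40/231)·0.38889 + (39/231)·0.42857 + (30/231)·0.36585 = 0.4131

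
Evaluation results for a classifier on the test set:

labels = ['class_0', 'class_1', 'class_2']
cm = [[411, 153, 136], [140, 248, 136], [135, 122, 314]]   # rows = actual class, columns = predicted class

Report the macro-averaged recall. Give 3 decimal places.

Per-class recall (TP/(TP+FN)):
  class_0: TP=411, FN=153+136=289 → 411/700 = 0.5871
  class_1: TP=248, FN=140+136=276 → 248/524 = 0.4733
  class_2: TP=314, FN=135+122=257 → 314/571 = 0.5499
Macro-recall = mean = (0.5871 + 0.4733 + 0.5499) / 3 = 0.537

0.537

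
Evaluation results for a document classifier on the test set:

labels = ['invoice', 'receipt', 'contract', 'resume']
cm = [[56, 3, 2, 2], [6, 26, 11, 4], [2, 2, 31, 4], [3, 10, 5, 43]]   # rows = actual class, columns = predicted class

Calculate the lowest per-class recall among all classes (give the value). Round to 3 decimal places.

Per-class recall (TP/(TP+FN)):
  invoice: TP=56, FN=3+2+2=7 → 56/63 = 0.8889
  receipt: TP=26, FN=6+11+4=21 → 26/47 = 0.5532
  contract: TP=31, FN=2+2+4=8 → 31/39 = 0.7949
  resume: TP=43, FN=3+10+5=18 → 43/61 = 0.7049
Lowest is class 'receipt' with recall = 0.553.

0.553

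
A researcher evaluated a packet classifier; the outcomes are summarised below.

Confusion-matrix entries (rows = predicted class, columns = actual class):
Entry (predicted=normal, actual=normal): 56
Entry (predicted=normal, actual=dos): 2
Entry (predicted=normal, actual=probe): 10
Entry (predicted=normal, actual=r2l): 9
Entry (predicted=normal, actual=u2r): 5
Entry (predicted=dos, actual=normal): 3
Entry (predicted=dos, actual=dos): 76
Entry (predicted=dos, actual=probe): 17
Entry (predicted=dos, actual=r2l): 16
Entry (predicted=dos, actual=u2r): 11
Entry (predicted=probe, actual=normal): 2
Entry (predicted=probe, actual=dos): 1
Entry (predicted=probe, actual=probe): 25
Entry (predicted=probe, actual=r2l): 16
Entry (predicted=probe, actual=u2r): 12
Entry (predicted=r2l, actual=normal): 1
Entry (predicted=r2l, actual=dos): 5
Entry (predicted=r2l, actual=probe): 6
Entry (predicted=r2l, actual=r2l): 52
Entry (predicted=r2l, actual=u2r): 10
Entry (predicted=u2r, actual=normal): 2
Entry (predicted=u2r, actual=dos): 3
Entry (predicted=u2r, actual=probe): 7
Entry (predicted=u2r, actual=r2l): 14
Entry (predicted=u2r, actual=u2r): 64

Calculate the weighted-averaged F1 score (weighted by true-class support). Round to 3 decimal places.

Per-class F1 score (2·TP/(2·TP+FP+FN)):
  normal: TP=56, FP=2+10+9+5=26, FN=3+2+1+2=8 → 112/146 = 0.7671
  dos: TP=76, FP=3+17+16+11=47, FN=2+1+5+3=11 → 152/210 = 0.7238
  probe: TP=25, FP=2+1+16+12=31, FN=10+17+6+7=40 → 50/121 = 0.4132
  r2l: TP=52, FP=1+5+6+10=22, FN=9+16+16+14=55 → 104/181 = 0.5746
  u2r: TP=64, FP=2+3+7+14=26, FN=5+11+12+10=38 → 128/192 = 0.6667
Weighted-F1 score = Σ (supportᵢ/N)·F1 scoreᵢ with N=425: (64/425)·0.7671 + (87/425)·0.7238 + (65/425)·0.4132 + (107/425)·0.5746 + (102/425)·0.6667 = 0.632

0.632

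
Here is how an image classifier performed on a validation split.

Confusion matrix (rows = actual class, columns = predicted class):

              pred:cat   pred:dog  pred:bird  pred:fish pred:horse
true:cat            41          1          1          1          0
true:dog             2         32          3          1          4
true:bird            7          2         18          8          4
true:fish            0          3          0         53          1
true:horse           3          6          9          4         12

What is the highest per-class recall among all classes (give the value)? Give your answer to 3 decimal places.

Per-class recall (TP/(TP+FN)):
  cat: TP=41, FN=1+1+1+0=3 → 41/44 = 0.9318
  dog: TP=32, FN=2+3+1+4=10 → 32/42 = 0.7619
  bird: TP=18, FN=7+2+8+4=21 → 18/39 = 0.4615
  fish: TP=53, FN=0+3+0+1=4 → 53/57 = 0.9298
  horse: TP=12, FN=3+6+9+4=22 → 12/34 = 0.3529
Highest is class 'cat' with recall = 0.932.

0.932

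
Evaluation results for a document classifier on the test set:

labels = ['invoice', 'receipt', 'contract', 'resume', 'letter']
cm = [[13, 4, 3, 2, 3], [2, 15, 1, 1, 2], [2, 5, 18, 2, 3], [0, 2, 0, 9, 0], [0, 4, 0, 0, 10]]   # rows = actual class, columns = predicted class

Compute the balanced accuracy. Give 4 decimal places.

0.6734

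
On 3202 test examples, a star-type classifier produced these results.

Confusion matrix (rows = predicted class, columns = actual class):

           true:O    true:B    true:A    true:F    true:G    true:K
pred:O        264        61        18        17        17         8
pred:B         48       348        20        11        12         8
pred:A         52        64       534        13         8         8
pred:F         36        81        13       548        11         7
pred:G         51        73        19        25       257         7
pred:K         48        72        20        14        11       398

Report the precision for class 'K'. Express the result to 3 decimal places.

Take TP from the diagonal, FP from the rest of the 'K' prediction marginal, FN from the rest of the 'K' actual marginal.
precision = TP/(TP+FP).
K: TP=398, FP=48+72+20+14+11=165 → 398/563 = 0.7069

0.707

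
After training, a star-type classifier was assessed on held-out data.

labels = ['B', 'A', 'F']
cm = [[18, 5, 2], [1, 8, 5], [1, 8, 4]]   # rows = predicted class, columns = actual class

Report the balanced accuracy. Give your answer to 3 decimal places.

Balanced accuracy = mean of per-class recall.
  B: recall = 18/20 = 0.9000
  A: recall = 8/21 = 0.3810
  F: recall = 4/11 = 0.3636
Mean = (0.9000 + 0.3810 + 0.3636) / 3 = 0.548

0.548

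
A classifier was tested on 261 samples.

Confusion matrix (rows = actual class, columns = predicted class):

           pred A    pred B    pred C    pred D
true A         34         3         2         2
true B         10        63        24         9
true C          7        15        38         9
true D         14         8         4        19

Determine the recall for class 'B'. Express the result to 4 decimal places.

Treat 'B' as positive and all other classes as negative.
recall = TP/(TP+FN).
B: TP=63, FN=10+24+9=43 → 63/106 = 0.59434

0.5943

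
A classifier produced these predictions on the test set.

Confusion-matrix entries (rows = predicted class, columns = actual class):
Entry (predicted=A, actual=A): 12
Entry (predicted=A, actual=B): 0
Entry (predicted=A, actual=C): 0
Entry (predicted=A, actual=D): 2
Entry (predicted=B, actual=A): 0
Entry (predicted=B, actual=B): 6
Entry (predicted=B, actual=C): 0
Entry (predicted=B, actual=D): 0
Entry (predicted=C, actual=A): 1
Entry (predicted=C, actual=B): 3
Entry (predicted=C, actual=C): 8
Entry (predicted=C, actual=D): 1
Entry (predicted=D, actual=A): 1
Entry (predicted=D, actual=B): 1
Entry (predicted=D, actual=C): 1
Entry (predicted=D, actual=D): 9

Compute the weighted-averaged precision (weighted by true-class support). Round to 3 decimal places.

0.812

Per-class precision (TP/(TP+FP)):
  A: TP=12, FP=0+0+2=2 → 12/14 = 0.8571
  B: TP=6, FP=0+0+0=0 → 6/6 = 1.0000
  C: TP=8, FP=1+3+1=5 → 8/13 = 0.6154
  D: TP=9, FP=1+1+1=3 → 9/12 = 0.7500
Weighted-precision = Σ (supportᵢ/N)·precisionᵢ with N=45: (14/45)·0.8571 + (10/45)·1.0000 + (9/45)·0.6154 + (12/45)·0.7500 = 0.812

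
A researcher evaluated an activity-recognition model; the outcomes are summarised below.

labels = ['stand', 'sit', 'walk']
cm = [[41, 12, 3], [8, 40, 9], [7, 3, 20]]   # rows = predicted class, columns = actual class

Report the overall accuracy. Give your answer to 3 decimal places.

Accuracy = trace / total = (41+40+20=101) / 143 = 101/143 = 0.706

0.706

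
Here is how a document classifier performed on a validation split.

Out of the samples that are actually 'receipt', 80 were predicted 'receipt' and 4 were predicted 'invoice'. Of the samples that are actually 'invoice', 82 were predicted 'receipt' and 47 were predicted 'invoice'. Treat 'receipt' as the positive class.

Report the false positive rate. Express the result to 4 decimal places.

0.6357

FPR = FP/(FP+TN) = 82/(82+47) = 0.6357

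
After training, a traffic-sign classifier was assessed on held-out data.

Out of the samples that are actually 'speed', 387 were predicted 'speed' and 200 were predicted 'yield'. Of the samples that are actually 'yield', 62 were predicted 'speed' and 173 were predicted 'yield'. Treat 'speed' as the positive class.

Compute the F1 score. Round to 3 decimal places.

0.747

Precision = TP/(TP+FP) = 387/449 = 0.8619
Recall = TP/(TP+FN) = 387/587 = 0.6593
F1 = 2·TP/(2·TP+FP+FN) = 774/1036 = 0.747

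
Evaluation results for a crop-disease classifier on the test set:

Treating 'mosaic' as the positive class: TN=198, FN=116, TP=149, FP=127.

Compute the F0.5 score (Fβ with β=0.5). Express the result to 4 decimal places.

Fβ = (1+β²)·TP / ((1+β²)·TP + β²·FN + FP), with β²=1/4
= 1.25·149 / (1.25·149 + 0.25·116 + 127) = 0.5442

0.5442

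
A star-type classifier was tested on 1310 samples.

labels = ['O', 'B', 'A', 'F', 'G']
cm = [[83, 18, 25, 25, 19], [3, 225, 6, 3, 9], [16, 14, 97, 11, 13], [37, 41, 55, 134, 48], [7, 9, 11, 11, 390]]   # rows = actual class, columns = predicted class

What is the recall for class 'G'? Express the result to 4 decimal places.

0.9112

One-vs-rest for 'G': TP = diagonal; FP = other classes predicted 'G'; FN = 'G' predicted as other.
recall = TP/(TP+FN).
G: TP=390, FN=7+9+11+11=38 → 390/428 = 0.91121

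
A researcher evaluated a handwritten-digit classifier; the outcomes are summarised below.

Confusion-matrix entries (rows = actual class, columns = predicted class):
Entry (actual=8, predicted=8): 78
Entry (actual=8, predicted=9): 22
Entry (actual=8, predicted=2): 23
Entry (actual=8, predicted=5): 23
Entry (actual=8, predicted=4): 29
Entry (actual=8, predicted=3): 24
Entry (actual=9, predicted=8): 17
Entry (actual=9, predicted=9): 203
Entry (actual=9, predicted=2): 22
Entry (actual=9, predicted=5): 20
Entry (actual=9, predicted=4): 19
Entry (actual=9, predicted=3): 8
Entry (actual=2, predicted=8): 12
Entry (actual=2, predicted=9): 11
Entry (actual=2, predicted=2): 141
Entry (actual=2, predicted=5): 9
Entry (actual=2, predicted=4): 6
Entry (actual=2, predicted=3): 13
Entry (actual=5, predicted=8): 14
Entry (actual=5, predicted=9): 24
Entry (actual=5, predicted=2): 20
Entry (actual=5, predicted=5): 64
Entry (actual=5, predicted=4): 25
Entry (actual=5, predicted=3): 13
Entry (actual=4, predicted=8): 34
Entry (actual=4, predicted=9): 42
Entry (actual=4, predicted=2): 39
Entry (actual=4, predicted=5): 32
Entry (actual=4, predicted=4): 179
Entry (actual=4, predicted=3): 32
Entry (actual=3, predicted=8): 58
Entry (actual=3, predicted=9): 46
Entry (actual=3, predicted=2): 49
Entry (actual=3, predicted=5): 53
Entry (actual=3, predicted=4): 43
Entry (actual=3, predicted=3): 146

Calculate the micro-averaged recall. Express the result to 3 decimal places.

0.509

Micro-averaging pools counts across classes: ΣTP=811, ΣFP=782, ΣFN=782.
Micro-recall = TP/(TP+FN) on pooled counts = 0.509 (equals overall accuracy in single-label multiclass).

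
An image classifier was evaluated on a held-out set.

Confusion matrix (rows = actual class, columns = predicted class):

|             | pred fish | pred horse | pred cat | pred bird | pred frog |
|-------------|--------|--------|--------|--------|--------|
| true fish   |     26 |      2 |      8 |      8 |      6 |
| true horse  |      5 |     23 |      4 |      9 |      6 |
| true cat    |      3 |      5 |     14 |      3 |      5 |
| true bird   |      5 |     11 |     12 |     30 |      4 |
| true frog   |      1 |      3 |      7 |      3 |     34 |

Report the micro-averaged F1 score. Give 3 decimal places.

Micro-averaging pools counts across classes: ΣTP=127, ΣFP=110, ΣFN=110.
Micro-F1 score = 2·TP/(2·TP+FP+FN) on pooled counts = 0.536 (equals overall accuracy in single-label multiclass).

0.536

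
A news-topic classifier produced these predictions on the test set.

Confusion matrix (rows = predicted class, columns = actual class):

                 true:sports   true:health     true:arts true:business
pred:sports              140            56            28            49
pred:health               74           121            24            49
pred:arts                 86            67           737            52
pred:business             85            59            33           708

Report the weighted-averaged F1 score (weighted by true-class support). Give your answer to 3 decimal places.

0.708

Per-class F1 score (2·TP/(2·TP+FP+FN)):
  sports: TP=140, FP=56+28+49=133, FN=74+86+85=245 → 280/658 = 0.4255
  health: TP=121, FP=74+24+49=147, FN=56+67+59=182 → 242/571 = 0.4238
  arts: TP=737, FP=86+67+52=205, FN=28+24+33=85 → 1474/1764 = 0.8356
  business: TP=708, FP=85+59+33=177, FN=49+49+52=150 → 1416/1743 = 0.8124
Weighted-F1 score = Σ (supportᵢ/N)·F1 scoreᵢ with N=2368: (385/2368)·0.4255 + (303/2368)·0.4238 + (822/2368)·0.8356 + (858/2368)·0.8124 = 0.708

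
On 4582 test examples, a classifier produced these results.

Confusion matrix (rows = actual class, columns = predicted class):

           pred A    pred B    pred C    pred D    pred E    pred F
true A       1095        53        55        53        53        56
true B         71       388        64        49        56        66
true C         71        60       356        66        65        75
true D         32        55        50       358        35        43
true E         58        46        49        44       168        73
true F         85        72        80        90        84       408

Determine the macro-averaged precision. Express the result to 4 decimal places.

Per-class precision (TP/(TP+FP)):
  A: TP=1095, FP=71+71+32+58+85=317 → 1095/1412 = 0.77550
  B: TP=388, FP=53+60+55+46+72=286 → 388/674 = 0.57567
  C: TP=356, FP=55+64+50+49+80=298 → 356/654 = 0.54434
  D: TP=358, FP=53+49+66+44+90=302 → 358/660 = 0.54242
  E: TP=168, FP=53+56+65+35+84=293 → 168/461 = 0.36443
  F: TP=408, FP=56+66+75+43+73=313 → 408/721 = 0.56588
Macro-precision = mean = (0.77550 + 0.57567 + 0.54434 + 0.54242 + 0.36443 + 0.56588) / 6 = 0.5614

0.5614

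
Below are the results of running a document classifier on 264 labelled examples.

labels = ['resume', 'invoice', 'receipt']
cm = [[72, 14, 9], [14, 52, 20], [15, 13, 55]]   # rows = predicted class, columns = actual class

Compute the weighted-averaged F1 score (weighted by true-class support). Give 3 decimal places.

Per-class F1 score (2·TP/(2·TP+FP+FN)):
  resume: TP=72, FP=14+9=23, FN=14+15=29 → 144/196 = 0.7347
  invoice: TP=52, FP=14+20=34, FN=14+13=27 → 104/165 = 0.6303
  receipt: TP=55, FP=15+13=28, FN=9+20=29 → 110/167 = 0.6587
Weighted-F1 score = Σ (supportᵢ/N)·F1 scoreᵢ with N=264: (101/264)·0.7347 + (79/264)·0.6303 + (84/264)·0.6587 = 0.679

0.679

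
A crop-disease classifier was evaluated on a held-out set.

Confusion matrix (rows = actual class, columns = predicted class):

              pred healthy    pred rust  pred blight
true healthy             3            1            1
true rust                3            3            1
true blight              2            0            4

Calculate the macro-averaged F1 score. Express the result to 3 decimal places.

Per-class F1 score (2·TP/(2·TP+FP+FN)):
  healthy: TP=3, FP=3+2=5, FN=1+1=2 → 6/13 = 0.4615
  rust: TP=3, FP=1+0=1, FN=3+1=4 → 6/11 = 0.5455
  blight: TP=4, FP=1+1=2, FN=2+0=2 → 8/12 = 0.6667
Macro-F1 score = mean = (0.4615 + 0.5455 + 0.6667) / 3 = 0.558

0.558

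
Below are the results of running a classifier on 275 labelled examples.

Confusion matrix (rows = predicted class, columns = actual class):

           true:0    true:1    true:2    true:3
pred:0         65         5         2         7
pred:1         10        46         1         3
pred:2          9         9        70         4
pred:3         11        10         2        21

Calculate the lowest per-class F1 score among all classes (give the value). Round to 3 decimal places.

Per-class F1 score (2·TP/(2·TP+FP+FN)):
  0: TP=65, FP=5+2+7=14, FN=10+9+11=30 → 130/174 = 0.7471
  1: TP=46, FP=10+1+3=14, FN=5+9+10=24 → 92/130 = 0.7077
  2: TP=70, FP=9+9+4=22, FN=2+1+2=5 → 140/167 = 0.8383
  3: TP=21, FP=11+10+2=23, FN=7+3+4=14 → 42/79 = 0.5316
Lowest is class '3' with F1 score = 0.532.

0.532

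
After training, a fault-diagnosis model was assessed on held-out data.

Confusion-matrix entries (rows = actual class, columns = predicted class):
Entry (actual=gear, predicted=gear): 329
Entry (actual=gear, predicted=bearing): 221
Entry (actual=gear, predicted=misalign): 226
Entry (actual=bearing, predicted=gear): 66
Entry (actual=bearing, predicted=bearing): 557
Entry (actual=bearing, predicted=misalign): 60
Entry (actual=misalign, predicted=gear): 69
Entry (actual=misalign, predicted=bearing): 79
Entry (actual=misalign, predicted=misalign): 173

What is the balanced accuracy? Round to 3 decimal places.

0.593

Balanced accuracy = mean of per-class recall.
  gear: recall = 329/776 = 0.4240
  bearing: recall = 557/683 = 0.8155
  misalign: recall = 173/321 = 0.5389
Mean = (0.4240 + 0.8155 + 0.5389) / 3 = 0.593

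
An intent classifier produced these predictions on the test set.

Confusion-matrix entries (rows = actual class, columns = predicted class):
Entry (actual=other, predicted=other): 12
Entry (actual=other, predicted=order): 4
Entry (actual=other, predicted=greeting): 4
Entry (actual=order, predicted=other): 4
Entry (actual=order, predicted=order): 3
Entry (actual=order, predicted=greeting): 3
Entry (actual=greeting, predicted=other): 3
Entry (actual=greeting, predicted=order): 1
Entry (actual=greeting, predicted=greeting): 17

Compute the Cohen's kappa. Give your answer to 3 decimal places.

Observed agreement pₒ = trace/N = 32/51 = 0.6275
Expected agreement pₑ = Σ (rowᵢ·colᵢ)/N² = (20·19 + 10·8 + 21·24)/51² = 0.3706
κ = (pₒ − pₑ)/(1 − pₑ) = (0.6275 − 0.3706)/(1 − 0.3706) = 0.408

0.408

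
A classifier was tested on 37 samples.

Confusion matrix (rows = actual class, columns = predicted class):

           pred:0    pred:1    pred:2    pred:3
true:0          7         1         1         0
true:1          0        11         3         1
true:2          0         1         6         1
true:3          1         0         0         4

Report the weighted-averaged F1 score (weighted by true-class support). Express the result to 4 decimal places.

Per-class F1 score (2·TP/(2·TP+FP+FN)):
  0: TP=7, FP=0+0+1=1, FN=1+1+0=2 → 14/17 = 0.82353
  1: TP=11, FP=1+1+0=2, FN=0+3+1=4 → 22/28 = 0.78571
  2: TP=6, FP=1+3+0=4, FN=0+1+1=2 → 12/18 = 0.66667
  3: TP=4, FP=0+1+1=2, FN=1+0+0=1 → 8/11 = 0.72727
Weighted-F1 score = Σ (supportᵢ/N)·F1 scoreᵢ with N=37: (9/37)·0.82353 + (15/37)·0.78571 + (8/37)·0.66667 + (5/37)·0.72727 = 0.7613

0.7613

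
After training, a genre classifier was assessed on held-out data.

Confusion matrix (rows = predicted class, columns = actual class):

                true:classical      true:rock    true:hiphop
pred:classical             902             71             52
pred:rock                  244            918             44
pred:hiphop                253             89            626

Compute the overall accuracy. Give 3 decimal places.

0.765

Accuracy = trace / total = (902+918+626=2446) / 3199 = 2446/3199 = 0.765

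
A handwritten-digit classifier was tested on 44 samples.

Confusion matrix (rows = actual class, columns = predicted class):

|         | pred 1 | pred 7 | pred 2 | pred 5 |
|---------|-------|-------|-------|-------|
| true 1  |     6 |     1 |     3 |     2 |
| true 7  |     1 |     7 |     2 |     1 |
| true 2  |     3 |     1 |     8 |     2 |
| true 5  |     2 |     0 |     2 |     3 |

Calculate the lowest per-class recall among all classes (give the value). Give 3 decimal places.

0.429

Per-class recall (TP/(TP+FN)):
  1: TP=6, FN=1+3+2=6 → 6/12 = 0.5000
  7: TP=7, FN=1+2+1=4 → 7/11 = 0.6364
  2: TP=8, FN=3+1+2=6 → 8/14 = 0.5714
  5: TP=3, FN=2+0+2=4 → 3/7 = 0.4286
Lowest is class '5' with recall = 0.429.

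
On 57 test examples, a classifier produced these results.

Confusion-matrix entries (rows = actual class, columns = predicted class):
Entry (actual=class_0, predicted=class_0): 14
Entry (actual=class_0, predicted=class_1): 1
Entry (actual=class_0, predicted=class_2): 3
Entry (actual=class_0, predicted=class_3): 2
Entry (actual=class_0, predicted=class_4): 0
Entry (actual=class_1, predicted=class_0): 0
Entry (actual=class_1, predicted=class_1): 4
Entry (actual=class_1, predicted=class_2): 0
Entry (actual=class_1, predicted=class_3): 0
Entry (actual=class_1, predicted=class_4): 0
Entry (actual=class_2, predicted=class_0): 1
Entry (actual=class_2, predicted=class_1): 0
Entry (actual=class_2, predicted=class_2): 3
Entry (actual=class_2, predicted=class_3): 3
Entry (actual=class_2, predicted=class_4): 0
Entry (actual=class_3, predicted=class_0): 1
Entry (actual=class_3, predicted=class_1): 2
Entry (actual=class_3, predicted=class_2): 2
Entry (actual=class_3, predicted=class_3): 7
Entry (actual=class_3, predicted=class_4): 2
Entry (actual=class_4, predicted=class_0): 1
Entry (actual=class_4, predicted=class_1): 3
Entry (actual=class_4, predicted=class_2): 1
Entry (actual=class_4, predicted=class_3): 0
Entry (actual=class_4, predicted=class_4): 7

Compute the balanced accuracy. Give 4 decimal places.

Balanced accuracy = mean of per-class recall.
  class_0: recall = 14/20 = 0.70000
  class_1: recall = 4/4 = 1.00000
  class_2: recall = 3/7 = 0.42857
  class_3: recall = 7/14 = 0.50000
  class_4: recall = 7/12 = 0.58333
Mean = (0.70000 + 1.00000 + 0.42857 + 0.50000 + 0.58333) / 5 = 0.6424

0.6424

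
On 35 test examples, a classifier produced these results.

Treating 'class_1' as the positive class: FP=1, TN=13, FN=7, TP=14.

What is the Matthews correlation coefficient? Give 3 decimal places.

0.589

MCC = (TP·TN − FP·FN) / √((TP+FP)(TP+FN)(TN+FP)(TN+FN))
Numerator = 14·13 − 1·7 = 175
Denominator = √(15·21·14·20) = √88200 = 296.9848
MCC = 175 / 296.9848 = 0.589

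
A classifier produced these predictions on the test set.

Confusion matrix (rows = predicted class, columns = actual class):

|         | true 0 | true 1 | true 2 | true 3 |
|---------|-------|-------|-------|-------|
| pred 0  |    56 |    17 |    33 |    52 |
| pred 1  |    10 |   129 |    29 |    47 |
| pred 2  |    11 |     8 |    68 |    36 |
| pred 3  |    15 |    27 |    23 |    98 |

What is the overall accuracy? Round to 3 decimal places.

0.533

Accuracy = trace / total = (56+129+68+98=351) / 659 = 351/659 = 0.533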